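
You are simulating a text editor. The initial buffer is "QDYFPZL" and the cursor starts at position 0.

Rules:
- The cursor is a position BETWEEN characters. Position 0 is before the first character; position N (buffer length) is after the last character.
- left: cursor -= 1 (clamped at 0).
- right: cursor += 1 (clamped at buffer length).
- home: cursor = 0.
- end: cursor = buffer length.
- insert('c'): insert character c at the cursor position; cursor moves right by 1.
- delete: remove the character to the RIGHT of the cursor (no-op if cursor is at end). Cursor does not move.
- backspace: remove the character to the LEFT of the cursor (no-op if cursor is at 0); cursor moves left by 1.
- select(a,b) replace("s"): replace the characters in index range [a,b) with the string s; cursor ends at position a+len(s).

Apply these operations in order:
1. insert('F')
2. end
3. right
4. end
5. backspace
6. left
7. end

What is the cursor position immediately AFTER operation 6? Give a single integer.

After op 1 (insert('F')): buf='FQDYFPZL' cursor=1
After op 2 (end): buf='FQDYFPZL' cursor=8
After op 3 (right): buf='FQDYFPZL' cursor=8
After op 4 (end): buf='FQDYFPZL' cursor=8
After op 5 (backspace): buf='FQDYFPZ' cursor=7
After op 6 (left): buf='FQDYFPZ' cursor=6

Answer: 6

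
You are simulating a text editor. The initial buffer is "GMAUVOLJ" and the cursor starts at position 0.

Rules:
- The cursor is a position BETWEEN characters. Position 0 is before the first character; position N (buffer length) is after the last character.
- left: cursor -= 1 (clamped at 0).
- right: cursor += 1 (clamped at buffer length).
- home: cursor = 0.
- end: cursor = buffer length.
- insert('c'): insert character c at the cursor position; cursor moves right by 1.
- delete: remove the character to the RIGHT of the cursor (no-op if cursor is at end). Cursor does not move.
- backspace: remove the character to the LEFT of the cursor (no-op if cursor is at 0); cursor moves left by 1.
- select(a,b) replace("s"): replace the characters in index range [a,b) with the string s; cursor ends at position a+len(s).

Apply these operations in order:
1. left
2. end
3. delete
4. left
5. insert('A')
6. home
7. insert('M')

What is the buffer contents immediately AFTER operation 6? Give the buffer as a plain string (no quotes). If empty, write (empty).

After op 1 (left): buf='GMAUVOLJ' cursor=0
After op 2 (end): buf='GMAUVOLJ' cursor=8
After op 3 (delete): buf='GMAUVOLJ' cursor=8
After op 4 (left): buf='GMAUVOLJ' cursor=7
After op 5 (insert('A')): buf='GMAUVOLAJ' cursor=8
After op 6 (home): buf='GMAUVOLAJ' cursor=0

Answer: GMAUVOLAJ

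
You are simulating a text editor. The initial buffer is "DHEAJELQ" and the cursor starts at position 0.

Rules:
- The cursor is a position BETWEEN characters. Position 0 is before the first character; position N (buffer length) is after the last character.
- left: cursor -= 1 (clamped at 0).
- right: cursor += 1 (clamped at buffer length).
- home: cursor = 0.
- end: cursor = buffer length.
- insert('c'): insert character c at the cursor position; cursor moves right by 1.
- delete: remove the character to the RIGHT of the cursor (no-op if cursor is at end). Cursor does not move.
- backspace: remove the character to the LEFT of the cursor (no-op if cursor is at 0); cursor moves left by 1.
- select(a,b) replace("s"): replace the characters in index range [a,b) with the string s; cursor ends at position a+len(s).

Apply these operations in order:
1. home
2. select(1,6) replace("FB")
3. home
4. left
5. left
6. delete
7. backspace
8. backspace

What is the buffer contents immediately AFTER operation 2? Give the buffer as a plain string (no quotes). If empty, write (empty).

Answer: DFBLQ

Derivation:
After op 1 (home): buf='DHEAJELQ' cursor=0
After op 2 (select(1,6) replace("FB")): buf='DFBLQ' cursor=3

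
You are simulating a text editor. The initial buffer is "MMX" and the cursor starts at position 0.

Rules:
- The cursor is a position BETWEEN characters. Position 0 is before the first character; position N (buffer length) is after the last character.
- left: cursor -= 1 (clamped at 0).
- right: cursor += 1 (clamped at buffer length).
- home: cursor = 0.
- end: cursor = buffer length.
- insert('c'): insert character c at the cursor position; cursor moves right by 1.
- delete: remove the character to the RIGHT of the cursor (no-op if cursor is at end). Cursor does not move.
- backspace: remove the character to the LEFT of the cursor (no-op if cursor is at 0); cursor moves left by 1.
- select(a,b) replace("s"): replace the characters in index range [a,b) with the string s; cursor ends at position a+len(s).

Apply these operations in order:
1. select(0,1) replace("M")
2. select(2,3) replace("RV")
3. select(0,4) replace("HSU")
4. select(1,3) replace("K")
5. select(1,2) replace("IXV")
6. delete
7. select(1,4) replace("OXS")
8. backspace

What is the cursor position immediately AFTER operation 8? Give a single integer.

After op 1 (select(0,1) replace("M")): buf='MMX' cursor=1
After op 2 (select(2,3) replace("RV")): buf='MMRV' cursor=4
After op 3 (select(0,4) replace("HSU")): buf='HSU' cursor=3
After op 4 (select(1,3) replace("K")): buf='HK' cursor=2
After op 5 (select(1,2) replace("IXV")): buf='HIXV' cursor=4
After op 6 (delete): buf='HIXV' cursor=4
After op 7 (select(1,4) replace("OXS")): buf='HOXS' cursor=4
After op 8 (backspace): buf='HOX' cursor=3

Answer: 3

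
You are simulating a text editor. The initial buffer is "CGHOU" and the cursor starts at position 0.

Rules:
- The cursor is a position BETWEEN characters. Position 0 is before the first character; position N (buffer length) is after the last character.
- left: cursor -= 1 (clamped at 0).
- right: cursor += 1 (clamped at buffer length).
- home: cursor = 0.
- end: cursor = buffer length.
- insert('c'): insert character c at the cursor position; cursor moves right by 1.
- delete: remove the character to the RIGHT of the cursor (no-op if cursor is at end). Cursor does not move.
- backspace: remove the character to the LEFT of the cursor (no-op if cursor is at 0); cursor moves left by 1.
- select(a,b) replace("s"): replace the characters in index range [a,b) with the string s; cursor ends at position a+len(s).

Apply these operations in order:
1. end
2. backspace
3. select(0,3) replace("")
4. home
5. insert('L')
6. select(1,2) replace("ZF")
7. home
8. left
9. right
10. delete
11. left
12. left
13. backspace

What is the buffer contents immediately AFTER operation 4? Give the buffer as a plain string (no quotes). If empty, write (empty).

After op 1 (end): buf='CGHOU' cursor=5
After op 2 (backspace): buf='CGHO' cursor=4
After op 3 (select(0,3) replace("")): buf='O' cursor=0
After op 4 (home): buf='O' cursor=0

Answer: O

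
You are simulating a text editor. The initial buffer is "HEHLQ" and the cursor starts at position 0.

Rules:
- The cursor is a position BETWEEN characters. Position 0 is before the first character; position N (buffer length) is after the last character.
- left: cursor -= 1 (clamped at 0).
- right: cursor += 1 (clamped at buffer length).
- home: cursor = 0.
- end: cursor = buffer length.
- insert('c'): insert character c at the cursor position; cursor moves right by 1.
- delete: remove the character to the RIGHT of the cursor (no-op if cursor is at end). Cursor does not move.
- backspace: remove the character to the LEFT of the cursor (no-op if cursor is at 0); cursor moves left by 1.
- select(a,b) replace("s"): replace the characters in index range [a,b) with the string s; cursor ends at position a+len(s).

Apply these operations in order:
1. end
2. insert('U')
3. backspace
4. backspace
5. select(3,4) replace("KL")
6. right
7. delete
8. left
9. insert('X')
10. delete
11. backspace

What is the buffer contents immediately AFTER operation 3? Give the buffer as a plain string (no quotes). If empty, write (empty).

Answer: HEHLQ

Derivation:
After op 1 (end): buf='HEHLQ' cursor=5
After op 2 (insert('U')): buf='HEHLQU' cursor=6
After op 3 (backspace): buf='HEHLQ' cursor=5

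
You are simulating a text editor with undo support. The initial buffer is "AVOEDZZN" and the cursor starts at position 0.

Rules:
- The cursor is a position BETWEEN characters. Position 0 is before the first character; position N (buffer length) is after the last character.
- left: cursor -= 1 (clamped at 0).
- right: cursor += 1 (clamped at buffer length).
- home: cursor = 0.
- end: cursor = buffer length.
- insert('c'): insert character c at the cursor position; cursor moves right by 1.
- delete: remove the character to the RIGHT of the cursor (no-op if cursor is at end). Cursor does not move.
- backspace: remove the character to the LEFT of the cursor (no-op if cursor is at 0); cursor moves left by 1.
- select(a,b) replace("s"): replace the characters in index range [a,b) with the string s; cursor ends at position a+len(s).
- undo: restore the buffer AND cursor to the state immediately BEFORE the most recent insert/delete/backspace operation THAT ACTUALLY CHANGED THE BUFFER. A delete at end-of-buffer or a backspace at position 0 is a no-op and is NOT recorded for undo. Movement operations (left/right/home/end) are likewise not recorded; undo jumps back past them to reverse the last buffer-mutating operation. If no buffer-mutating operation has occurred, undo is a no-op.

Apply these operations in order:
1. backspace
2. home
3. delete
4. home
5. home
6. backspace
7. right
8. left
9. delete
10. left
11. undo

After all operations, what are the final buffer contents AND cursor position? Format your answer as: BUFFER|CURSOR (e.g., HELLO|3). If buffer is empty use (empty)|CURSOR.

After op 1 (backspace): buf='AVOEDZZN' cursor=0
After op 2 (home): buf='AVOEDZZN' cursor=0
After op 3 (delete): buf='VOEDZZN' cursor=0
After op 4 (home): buf='VOEDZZN' cursor=0
After op 5 (home): buf='VOEDZZN' cursor=0
After op 6 (backspace): buf='VOEDZZN' cursor=0
After op 7 (right): buf='VOEDZZN' cursor=1
After op 8 (left): buf='VOEDZZN' cursor=0
After op 9 (delete): buf='OEDZZN' cursor=0
After op 10 (left): buf='OEDZZN' cursor=0
After op 11 (undo): buf='VOEDZZN' cursor=0

Answer: VOEDZZN|0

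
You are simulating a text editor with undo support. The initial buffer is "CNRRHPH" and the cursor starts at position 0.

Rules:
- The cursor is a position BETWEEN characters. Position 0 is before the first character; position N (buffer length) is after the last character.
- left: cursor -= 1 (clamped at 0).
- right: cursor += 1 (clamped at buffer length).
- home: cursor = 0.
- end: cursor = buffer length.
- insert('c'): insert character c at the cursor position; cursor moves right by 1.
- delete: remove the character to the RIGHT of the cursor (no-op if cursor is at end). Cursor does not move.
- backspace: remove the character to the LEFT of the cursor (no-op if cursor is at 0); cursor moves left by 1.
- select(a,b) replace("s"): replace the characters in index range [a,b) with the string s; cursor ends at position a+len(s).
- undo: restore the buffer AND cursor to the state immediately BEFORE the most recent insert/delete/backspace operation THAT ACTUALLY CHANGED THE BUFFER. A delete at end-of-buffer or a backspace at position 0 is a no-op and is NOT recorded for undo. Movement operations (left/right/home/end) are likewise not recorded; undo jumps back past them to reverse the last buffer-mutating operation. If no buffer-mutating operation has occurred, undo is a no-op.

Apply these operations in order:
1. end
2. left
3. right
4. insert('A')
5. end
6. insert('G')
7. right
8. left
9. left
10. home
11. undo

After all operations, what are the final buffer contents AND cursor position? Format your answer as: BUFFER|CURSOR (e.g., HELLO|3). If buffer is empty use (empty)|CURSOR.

Answer: CNRRHPHA|8

Derivation:
After op 1 (end): buf='CNRRHPH' cursor=7
After op 2 (left): buf='CNRRHPH' cursor=6
After op 3 (right): buf='CNRRHPH' cursor=7
After op 4 (insert('A')): buf='CNRRHPHA' cursor=8
After op 5 (end): buf='CNRRHPHA' cursor=8
After op 6 (insert('G')): buf='CNRRHPHAG' cursor=9
After op 7 (right): buf='CNRRHPHAG' cursor=9
After op 8 (left): buf='CNRRHPHAG' cursor=8
After op 9 (left): buf='CNRRHPHAG' cursor=7
After op 10 (home): buf='CNRRHPHAG' cursor=0
After op 11 (undo): buf='CNRRHPHA' cursor=8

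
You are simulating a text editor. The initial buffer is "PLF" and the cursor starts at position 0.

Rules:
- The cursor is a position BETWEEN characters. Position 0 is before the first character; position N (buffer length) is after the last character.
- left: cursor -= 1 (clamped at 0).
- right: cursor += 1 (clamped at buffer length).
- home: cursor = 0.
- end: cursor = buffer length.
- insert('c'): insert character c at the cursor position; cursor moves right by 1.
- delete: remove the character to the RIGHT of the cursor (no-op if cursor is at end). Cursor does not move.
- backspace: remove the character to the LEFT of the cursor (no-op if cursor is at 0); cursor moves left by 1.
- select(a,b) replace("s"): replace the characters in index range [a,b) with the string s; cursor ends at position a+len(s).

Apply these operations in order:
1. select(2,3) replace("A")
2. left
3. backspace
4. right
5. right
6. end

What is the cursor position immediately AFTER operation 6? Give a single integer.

Answer: 2

Derivation:
After op 1 (select(2,3) replace("A")): buf='PLA' cursor=3
After op 2 (left): buf='PLA' cursor=2
After op 3 (backspace): buf='PA' cursor=1
After op 4 (right): buf='PA' cursor=2
After op 5 (right): buf='PA' cursor=2
After op 6 (end): buf='PA' cursor=2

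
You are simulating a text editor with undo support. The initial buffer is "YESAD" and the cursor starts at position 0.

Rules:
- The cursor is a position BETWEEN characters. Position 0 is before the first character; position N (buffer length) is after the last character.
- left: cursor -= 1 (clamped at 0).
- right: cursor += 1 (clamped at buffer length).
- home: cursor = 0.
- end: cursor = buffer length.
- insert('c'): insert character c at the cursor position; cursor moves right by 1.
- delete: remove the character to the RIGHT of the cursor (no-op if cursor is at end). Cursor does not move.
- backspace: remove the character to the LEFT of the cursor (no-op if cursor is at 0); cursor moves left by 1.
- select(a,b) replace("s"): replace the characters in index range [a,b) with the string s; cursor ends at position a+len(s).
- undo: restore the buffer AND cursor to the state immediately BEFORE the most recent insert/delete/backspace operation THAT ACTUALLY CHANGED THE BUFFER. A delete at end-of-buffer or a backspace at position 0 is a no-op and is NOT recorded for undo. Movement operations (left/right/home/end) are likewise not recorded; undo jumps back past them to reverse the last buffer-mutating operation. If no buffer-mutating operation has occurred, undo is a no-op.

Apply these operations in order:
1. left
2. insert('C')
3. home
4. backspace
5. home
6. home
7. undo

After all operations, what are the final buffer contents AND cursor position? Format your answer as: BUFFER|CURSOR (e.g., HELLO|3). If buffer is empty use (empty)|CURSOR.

Answer: YESAD|0

Derivation:
After op 1 (left): buf='YESAD' cursor=0
After op 2 (insert('C')): buf='CYESAD' cursor=1
After op 3 (home): buf='CYESAD' cursor=0
After op 4 (backspace): buf='CYESAD' cursor=0
After op 5 (home): buf='CYESAD' cursor=0
After op 6 (home): buf='CYESAD' cursor=0
After op 7 (undo): buf='YESAD' cursor=0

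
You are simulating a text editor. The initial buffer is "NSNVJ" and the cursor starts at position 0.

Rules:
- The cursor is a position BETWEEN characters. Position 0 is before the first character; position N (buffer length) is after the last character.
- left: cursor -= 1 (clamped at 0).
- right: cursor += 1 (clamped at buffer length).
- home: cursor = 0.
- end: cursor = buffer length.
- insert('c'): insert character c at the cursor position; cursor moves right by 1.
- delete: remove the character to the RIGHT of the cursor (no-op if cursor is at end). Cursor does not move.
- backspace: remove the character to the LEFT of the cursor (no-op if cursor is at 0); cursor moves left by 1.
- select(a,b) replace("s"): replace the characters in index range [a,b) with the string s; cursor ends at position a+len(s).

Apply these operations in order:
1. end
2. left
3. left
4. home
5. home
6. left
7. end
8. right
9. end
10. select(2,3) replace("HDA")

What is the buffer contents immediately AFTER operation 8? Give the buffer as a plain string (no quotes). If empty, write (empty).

Answer: NSNVJ

Derivation:
After op 1 (end): buf='NSNVJ' cursor=5
After op 2 (left): buf='NSNVJ' cursor=4
After op 3 (left): buf='NSNVJ' cursor=3
After op 4 (home): buf='NSNVJ' cursor=0
After op 5 (home): buf='NSNVJ' cursor=0
After op 6 (left): buf='NSNVJ' cursor=0
After op 7 (end): buf='NSNVJ' cursor=5
After op 8 (right): buf='NSNVJ' cursor=5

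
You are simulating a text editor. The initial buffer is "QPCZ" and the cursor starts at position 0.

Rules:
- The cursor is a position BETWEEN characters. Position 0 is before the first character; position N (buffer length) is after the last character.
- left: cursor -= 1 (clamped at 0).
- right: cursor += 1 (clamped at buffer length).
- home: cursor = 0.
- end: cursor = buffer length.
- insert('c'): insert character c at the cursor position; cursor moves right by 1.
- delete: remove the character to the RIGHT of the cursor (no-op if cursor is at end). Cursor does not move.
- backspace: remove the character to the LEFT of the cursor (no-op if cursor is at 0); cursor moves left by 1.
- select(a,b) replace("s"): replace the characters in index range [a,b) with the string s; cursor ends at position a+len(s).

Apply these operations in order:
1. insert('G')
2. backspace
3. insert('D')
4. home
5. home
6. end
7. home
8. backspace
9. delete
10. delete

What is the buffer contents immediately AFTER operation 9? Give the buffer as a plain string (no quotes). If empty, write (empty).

After op 1 (insert('G')): buf='GQPCZ' cursor=1
After op 2 (backspace): buf='QPCZ' cursor=0
After op 3 (insert('D')): buf='DQPCZ' cursor=1
After op 4 (home): buf='DQPCZ' cursor=0
After op 5 (home): buf='DQPCZ' cursor=0
After op 6 (end): buf='DQPCZ' cursor=5
After op 7 (home): buf='DQPCZ' cursor=0
After op 8 (backspace): buf='DQPCZ' cursor=0
After op 9 (delete): buf='QPCZ' cursor=0

Answer: QPCZ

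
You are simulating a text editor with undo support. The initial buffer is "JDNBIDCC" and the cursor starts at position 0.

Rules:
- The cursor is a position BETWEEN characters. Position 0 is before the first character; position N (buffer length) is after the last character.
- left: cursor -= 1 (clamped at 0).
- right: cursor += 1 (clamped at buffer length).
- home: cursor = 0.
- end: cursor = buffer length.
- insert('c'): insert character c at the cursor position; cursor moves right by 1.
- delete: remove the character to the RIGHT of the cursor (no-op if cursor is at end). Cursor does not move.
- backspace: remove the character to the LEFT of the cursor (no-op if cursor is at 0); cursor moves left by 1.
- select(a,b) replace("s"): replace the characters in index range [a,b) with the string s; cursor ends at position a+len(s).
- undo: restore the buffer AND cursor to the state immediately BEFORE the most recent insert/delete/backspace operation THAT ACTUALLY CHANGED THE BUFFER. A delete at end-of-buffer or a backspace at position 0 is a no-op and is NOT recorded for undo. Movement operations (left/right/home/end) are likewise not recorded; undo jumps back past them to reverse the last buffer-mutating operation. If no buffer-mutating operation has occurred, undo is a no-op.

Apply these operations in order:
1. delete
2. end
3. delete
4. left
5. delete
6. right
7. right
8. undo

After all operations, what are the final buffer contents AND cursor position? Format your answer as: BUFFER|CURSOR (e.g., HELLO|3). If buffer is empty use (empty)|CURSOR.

Answer: DNBIDCC|6

Derivation:
After op 1 (delete): buf='DNBIDCC' cursor=0
After op 2 (end): buf='DNBIDCC' cursor=7
After op 3 (delete): buf='DNBIDCC' cursor=7
After op 4 (left): buf='DNBIDCC' cursor=6
After op 5 (delete): buf='DNBIDC' cursor=6
After op 6 (right): buf='DNBIDC' cursor=6
After op 7 (right): buf='DNBIDC' cursor=6
After op 8 (undo): buf='DNBIDCC' cursor=6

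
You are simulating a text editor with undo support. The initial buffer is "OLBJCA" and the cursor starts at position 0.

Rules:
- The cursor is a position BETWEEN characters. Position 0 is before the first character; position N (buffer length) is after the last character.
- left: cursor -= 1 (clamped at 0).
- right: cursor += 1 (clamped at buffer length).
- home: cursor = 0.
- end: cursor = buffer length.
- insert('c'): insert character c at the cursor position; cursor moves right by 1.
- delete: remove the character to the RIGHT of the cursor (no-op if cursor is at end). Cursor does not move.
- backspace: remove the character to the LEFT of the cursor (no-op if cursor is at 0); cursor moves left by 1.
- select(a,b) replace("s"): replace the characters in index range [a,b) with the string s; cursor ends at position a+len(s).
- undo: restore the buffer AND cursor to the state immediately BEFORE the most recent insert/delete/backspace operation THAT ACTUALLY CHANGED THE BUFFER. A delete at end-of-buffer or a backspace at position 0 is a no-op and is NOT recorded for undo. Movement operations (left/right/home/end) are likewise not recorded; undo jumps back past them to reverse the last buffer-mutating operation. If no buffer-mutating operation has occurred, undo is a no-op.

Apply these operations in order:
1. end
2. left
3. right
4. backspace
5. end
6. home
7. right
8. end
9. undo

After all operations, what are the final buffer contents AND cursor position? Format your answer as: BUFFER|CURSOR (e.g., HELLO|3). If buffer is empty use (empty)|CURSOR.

Answer: OLBJCA|6

Derivation:
After op 1 (end): buf='OLBJCA' cursor=6
After op 2 (left): buf='OLBJCA' cursor=5
After op 3 (right): buf='OLBJCA' cursor=6
After op 4 (backspace): buf='OLBJC' cursor=5
After op 5 (end): buf='OLBJC' cursor=5
After op 6 (home): buf='OLBJC' cursor=0
After op 7 (right): buf='OLBJC' cursor=1
After op 8 (end): buf='OLBJC' cursor=5
After op 9 (undo): buf='OLBJCA' cursor=6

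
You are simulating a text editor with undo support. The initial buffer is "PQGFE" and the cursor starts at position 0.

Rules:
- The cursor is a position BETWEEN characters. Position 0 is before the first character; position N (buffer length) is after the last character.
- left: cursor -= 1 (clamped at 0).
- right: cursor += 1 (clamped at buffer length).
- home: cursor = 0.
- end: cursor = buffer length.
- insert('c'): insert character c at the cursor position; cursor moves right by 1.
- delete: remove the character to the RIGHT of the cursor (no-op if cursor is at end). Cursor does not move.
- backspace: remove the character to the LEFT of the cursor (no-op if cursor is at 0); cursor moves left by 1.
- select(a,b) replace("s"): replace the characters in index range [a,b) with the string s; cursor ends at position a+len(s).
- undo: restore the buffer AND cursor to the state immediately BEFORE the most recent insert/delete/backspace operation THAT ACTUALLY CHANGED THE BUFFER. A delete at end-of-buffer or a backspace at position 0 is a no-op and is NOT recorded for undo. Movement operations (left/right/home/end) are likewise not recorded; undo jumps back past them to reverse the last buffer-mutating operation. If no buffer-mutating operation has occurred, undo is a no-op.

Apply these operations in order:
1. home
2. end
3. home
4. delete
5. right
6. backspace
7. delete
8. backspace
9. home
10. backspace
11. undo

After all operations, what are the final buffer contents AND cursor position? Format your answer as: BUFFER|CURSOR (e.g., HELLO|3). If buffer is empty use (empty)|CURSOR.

Answer: GFE|0

Derivation:
After op 1 (home): buf='PQGFE' cursor=0
After op 2 (end): buf='PQGFE' cursor=5
After op 3 (home): buf='PQGFE' cursor=0
After op 4 (delete): buf='QGFE' cursor=0
After op 5 (right): buf='QGFE' cursor=1
After op 6 (backspace): buf='GFE' cursor=0
After op 7 (delete): buf='FE' cursor=0
After op 8 (backspace): buf='FE' cursor=0
After op 9 (home): buf='FE' cursor=0
After op 10 (backspace): buf='FE' cursor=0
After op 11 (undo): buf='GFE' cursor=0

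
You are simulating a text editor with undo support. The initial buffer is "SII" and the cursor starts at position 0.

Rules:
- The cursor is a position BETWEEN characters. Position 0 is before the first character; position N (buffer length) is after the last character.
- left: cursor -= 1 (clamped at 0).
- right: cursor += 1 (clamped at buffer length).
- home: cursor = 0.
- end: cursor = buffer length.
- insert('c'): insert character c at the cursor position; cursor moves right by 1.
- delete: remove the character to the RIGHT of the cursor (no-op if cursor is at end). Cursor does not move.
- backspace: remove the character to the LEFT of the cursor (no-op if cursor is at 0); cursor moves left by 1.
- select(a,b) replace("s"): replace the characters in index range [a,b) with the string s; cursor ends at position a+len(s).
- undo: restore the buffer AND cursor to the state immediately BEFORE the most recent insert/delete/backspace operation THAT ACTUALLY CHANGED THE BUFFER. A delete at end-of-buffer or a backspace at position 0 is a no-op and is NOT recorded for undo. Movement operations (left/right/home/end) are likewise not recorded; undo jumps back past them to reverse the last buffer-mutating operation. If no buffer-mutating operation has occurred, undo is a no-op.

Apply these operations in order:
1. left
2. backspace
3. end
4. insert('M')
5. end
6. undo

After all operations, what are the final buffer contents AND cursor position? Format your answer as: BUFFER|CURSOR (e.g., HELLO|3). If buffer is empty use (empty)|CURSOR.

After op 1 (left): buf='SII' cursor=0
After op 2 (backspace): buf='SII' cursor=0
After op 3 (end): buf='SII' cursor=3
After op 4 (insert('M')): buf='SIIM' cursor=4
After op 5 (end): buf='SIIM' cursor=4
After op 6 (undo): buf='SII' cursor=3

Answer: SII|3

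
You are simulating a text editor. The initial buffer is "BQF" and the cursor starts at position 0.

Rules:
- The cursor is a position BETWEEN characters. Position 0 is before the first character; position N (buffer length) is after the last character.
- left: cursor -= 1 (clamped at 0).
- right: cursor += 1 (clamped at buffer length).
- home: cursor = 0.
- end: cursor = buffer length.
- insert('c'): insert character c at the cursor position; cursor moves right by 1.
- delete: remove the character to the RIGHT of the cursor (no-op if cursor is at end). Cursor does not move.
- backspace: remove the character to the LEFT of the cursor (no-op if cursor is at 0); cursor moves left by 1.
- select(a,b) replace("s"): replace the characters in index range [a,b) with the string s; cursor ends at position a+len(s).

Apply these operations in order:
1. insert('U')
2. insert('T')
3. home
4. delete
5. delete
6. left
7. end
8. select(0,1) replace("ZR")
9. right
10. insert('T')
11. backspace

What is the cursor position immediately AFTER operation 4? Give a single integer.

Answer: 0

Derivation:
After op 1 (insert('U')): buf='UBQF' cursor=1
After op 2 (insert('T')): buf='UTBQF' cursor=2
After op 3 (home): buf='UTBQF' cursor=0
After op 4 (delete): buf='TBQF' cursor=0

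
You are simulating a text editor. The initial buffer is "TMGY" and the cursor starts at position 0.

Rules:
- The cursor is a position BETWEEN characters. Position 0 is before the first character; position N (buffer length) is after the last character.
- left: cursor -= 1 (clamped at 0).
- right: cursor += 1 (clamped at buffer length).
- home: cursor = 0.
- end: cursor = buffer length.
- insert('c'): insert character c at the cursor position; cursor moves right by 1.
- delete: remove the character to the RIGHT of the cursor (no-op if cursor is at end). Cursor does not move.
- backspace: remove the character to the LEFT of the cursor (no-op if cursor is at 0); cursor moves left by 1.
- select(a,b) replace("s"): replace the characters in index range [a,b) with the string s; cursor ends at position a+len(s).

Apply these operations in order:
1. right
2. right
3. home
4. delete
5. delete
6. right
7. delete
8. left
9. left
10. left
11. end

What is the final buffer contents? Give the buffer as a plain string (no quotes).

After op 1 (right): buf='TMGY' cursor=1
After op 2 (right): buf='TMGY' cursor=2
After op 3 (home): buf='TMGY' cursor=0
After op 4 (delete): buf='MGY' cursor=0
After op 5 (delete): buf='GY' cursor=0
After op 6 (right): buf='GY' cursor=1
After op 7 (delete): buf='G' cursor=1
After op 8 (left): buf='G' cursor=0
After op 9 (left): buf='G' cursor=0
After op 10 (left): buf='G' cursor=0
After op 11 (end): buf='G' cursor=1

Answer: G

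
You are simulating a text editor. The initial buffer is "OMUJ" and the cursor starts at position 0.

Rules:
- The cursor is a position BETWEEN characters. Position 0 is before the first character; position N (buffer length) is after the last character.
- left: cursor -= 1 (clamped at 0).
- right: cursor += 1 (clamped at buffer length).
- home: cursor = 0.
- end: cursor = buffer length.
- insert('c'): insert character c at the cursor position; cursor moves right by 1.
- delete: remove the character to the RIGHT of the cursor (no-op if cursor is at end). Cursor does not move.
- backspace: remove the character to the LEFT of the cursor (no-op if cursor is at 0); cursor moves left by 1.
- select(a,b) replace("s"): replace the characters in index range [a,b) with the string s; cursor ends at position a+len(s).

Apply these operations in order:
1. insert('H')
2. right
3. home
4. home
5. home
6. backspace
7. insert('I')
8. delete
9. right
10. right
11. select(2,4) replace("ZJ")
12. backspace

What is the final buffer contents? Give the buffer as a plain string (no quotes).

After op 1 (insert('H')): buf='HOMUJ' cursor=1
After op 2 (right): buf='HOMUJ' cursor=2
After op 3 (home): buf='HOMUJ' cursor=0
After op 4 (home): buf='HOMUJ' cursor=0
After op 5 (home): buf='HOMUJ' cursor=0
After op 6 (backspace): buf='HOMUJ' cursor=0
After op 7 (insert('I')): buf='IHOMUJ' cursor=1
After op 8 (delete): buf='IOMUJ' cursor=1
After op 9 (right): buf='IOMUJ' cursor=2
After op 10 (right): buf='IOMUJ' cursor=3
After op 11 (select(2,4) replace("ZJ")): buf='IOZJJ' cursor=4
After op 12 (backspace): buf='IOZJ' cursor=3

Answer: IOZJ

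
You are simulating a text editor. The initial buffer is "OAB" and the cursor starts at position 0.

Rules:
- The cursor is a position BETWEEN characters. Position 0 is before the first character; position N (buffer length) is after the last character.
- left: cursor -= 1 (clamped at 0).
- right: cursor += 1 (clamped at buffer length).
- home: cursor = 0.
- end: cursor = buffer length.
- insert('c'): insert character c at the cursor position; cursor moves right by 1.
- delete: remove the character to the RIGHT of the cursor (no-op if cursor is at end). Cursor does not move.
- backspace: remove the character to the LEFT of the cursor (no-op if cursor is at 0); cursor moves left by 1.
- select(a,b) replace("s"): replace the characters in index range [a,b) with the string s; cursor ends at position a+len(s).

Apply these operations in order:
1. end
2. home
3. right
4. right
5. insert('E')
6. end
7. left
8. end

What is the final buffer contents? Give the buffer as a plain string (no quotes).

Answer: OAEB

Derivation:
After op 1 (end): buf='OAB' cursor=3
After op 2 (home): buf='OAB' cursor=0
After op 3 (right): buf='OAB' cursor=1
After op 4 (right): buf='OAB' cursor=2
After op 5 (insert('E')): buf='OAEB' cursor=3
After op 6 (end): buf='OAEB' cursor=4
After op 7 (left): buf='OAEB' cursor=3
After op 8 (end): buf='OAEB' cursor=4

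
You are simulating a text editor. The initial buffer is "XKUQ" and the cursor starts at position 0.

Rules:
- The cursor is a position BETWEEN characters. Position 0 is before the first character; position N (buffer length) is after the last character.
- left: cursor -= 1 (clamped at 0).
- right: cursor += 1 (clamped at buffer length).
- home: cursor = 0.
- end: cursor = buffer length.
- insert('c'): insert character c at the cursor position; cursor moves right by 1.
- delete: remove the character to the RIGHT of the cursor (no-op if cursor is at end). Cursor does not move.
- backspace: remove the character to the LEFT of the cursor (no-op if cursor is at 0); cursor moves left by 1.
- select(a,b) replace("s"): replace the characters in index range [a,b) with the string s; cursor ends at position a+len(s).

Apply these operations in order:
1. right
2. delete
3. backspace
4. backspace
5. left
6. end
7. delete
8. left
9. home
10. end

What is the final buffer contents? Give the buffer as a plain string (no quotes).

Answer: UQ

Derivation:
After op 1 (right): buf='XKUQ' cursor=1
After op 2 (delete): buf='XUQ' cursor=1
After op 3 (backspace): buf='UQ' cursor=0
After op 4 (backspace): buf='UQ' cursor=0
After op 5 (left): buf='UQ' cursor=0
After op 6 (end): buf='UQ' cursor=2
After op 7 (delete): buf='UQ' cursor=2
After op 8 (left): buf='UQ' cursor=1
After op 9 (home): buf='UQ' cursor=0
After op 10 (end): buf='UQ' cursor=2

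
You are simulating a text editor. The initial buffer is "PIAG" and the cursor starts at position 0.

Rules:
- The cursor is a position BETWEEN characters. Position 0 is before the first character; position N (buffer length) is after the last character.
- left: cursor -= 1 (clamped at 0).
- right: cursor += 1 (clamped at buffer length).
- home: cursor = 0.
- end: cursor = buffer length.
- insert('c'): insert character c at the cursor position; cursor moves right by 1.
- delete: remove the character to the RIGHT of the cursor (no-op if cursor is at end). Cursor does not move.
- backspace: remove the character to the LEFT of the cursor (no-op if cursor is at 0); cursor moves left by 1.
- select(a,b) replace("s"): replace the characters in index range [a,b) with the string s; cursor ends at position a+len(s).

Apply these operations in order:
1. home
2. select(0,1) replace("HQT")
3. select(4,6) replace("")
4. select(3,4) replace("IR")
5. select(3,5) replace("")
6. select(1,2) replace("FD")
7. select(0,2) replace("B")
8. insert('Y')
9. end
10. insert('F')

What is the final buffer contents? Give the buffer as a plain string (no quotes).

Answer: BYDTF

Derivation:
After op 1 (home): buf='PIAG' cursor=0
After op 2 (select(0,1) replace("HQT")): buf='HQTIAG' cursor=3
After op 3 (select(4,6) replace("")): buf='HQTI' cursor=4
After op 4 (select(3,4) replace("IR")): buf='HQTIR' cursor=5
After op 5 (select(3,5) replace("")): buf='HQT' cursor=3
After op 6 (select(1,2) replace("FD")): buf='HFDT' cursor=3
After op 7 (select(0,2) replace("B")): buf='BDT' cursor=1
After op 8 (insert('Y')): buf='BYDT' cursor=2
After op 9 (end): buf='BYDT' cursor=4
After op 10 (insert('F')): buf='BYDTF' cursor=5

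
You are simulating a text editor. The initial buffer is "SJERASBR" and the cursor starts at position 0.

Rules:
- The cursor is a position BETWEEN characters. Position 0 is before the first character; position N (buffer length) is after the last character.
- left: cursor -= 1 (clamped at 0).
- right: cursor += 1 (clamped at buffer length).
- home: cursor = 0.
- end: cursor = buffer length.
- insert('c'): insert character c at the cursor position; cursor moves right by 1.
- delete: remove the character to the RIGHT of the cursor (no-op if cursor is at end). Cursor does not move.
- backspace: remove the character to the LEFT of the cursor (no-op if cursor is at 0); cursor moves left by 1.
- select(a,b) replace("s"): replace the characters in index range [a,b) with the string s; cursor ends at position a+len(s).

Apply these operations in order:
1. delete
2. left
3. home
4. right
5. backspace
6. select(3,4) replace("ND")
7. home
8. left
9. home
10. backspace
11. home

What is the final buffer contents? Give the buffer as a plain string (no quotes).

Answer: ERANDBR

Derivation:
After op 1 (delete): buf='JERASBR' cursor=0
After op 2 (left): buf='JERASBR' cursor=0
After op 3 (home): buf='JERASBR' cursor=0
After op 4 (right): buf='JERASBR' cursor=1
After op 5 (backspace): buf='ERASBR' cursor=0
After op 6 (select(3,4) replace("ND")): buf='ERANDBR' cursor=5
After op 7 (home): buf='ERANDBR' cursor=0
After op 8 (left): buf='ERANDBR' cursor=0
After op 9 (home): buf='ERANDBR' cursor=0
After op 10 (backspace): buf='ERANDBR' cursor=0
After op 11 (home): buf='ERANDBR' cursor=0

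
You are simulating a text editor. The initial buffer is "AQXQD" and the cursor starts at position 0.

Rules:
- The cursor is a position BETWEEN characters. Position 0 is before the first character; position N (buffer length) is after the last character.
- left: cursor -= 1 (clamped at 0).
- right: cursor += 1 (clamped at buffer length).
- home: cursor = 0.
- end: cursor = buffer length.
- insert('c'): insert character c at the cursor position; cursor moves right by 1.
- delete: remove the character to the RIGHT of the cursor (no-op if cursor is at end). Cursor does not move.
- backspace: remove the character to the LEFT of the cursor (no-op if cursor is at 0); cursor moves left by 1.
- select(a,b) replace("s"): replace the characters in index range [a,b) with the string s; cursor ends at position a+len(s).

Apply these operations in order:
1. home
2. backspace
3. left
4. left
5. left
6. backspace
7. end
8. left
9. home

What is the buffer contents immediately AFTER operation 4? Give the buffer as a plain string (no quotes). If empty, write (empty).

After op 1 (home): buf='AQXQD' cursor=0
After op 2 (backspace): buf='AQXQD' cursor=0
After op 3 (left): buf='AQXQD' cursor=0
After op 4 (left): buf='AQXQD' cursor=0

Answer: AQXQD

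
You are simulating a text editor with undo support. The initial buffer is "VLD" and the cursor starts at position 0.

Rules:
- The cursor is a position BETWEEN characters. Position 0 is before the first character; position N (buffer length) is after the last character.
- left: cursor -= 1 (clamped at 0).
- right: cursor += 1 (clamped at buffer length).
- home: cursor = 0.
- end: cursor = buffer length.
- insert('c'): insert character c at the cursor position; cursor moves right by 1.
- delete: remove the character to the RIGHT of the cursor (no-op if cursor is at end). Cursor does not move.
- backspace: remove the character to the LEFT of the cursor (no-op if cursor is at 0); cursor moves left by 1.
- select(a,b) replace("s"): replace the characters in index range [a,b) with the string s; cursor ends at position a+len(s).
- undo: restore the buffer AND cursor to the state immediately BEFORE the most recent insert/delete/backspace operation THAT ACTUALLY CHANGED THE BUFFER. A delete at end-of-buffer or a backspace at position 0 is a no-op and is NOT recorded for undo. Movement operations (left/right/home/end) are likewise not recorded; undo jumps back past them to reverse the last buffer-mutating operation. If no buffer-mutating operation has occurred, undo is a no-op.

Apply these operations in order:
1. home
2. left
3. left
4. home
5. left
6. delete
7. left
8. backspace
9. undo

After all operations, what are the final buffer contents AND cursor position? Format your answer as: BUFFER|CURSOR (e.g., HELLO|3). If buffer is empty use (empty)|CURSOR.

Answer: VLD|0

Derivation:
After op 1 (home): buf='VLD' cursor=0
After op 2 (left): buf='VLD' cursor=0
After op 3 (left): buf='VLD' cursor=0
After op 4 (home): buf='VLD' cursor=0
After op 5 (left): buf='VLD' cursor=0
After op 6 (delete): buf='LD' cursor=0
After op 7 (left): buf='LD' cursor=0
After op 8 (backspace): buf='LD' cursor=0
After op 9 (undo): buf='VLD' cursor=0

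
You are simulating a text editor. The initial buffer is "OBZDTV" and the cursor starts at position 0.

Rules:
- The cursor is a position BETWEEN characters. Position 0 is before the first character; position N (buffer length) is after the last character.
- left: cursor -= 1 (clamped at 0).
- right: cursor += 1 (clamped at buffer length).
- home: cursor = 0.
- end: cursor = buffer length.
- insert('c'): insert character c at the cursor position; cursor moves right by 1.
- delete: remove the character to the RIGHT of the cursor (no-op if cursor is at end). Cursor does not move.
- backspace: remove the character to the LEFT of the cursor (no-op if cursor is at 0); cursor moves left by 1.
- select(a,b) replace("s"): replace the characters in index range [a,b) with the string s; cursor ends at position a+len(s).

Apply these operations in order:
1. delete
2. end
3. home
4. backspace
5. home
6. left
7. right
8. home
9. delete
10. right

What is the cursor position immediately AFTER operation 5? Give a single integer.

After op 1 (delete): buf='BZDTV' cursor=0
After op 2 (end): buf='BZDTV' cursor=5
After op 3 (home): buf='BZDTV' cursor=0
After op 4 (backspace): buf='BZDTV' cursor=0
After op 5 (home): buf='BZDTV' cursor=0

Answer: 0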